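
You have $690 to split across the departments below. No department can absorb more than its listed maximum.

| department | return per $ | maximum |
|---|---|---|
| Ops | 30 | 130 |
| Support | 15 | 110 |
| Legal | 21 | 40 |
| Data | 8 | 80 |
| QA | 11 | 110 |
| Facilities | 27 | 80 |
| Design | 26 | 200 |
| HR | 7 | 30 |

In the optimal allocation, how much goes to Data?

20

Order the departments by return per $: Ops 30 > Facilities 27 > Design 26 > Legal 21 > Support 15 > QA 11 > Data 8 > HR 7.
Ops takes 130 to reach its cap of 130 — 560 left.
Give Facilities 80 to hit its cap of 80 — 480 left.
Give Design 200 to hit its cap of 200 — 280 left.
Legal takes 40 to reach its cap of 40 — 240 left.
Support takes 110 to reach its cap of 110 — 130 left.
QA: +110 to 110 (cap) — 20 left.
Data: +20 (room for 80) → 20. Pool exhausted.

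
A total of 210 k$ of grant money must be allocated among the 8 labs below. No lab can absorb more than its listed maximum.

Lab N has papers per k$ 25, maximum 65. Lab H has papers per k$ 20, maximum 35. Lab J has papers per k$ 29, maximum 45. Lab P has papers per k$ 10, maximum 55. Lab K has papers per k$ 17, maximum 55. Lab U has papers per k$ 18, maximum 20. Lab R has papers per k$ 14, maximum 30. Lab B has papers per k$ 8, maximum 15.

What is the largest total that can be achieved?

Order the labs by papers per k$: Lab J 29 > Lab N 25 > Lab H 20 > Lab U 18 > Lab K 17 > Lab R 14 > Lab P 10 > Lab B 8.
Give Lab J 45 to hit its cap of 45 — 165 left.
Lab N takes 65 to reach its cap of 65 — 100 left.
Give Lab H 35 to hit its cap of 35 — 65 left.
Lab U takes 20 to reach its cap of 20 — 45 left.
Only 45 left; Lab K takes them to reach 45.
Total = 25×65 + 20×35 + 29×45 + 17×45 + 18×20 = 4755.

4755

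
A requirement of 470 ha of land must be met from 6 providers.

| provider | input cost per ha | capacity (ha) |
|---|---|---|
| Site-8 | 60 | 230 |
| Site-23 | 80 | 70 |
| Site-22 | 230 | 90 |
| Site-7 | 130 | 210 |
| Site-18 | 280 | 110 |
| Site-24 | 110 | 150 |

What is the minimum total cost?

38500

Cheapest first:
Site-8 at 60: take all 230 ha → 240 still needed.
Take 70 from Site-23 at 80 → need 170 more.
Take 150 from Site-24 at 110 → need 20 more.
Take 20 from Site-7 at 130 to finish.
Site-22, Site-18: unused.
Cost = 230×60 + 70×80 + 150×110 + 20×130 = 38500.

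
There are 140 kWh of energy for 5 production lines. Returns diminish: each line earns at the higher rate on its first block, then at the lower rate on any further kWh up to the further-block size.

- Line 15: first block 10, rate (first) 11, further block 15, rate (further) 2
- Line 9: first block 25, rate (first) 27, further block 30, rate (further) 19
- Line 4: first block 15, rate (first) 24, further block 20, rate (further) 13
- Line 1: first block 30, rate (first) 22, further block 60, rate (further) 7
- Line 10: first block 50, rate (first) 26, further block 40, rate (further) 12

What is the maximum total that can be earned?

3375

Rank every tier by rate: Line 9/first 27 > Line 10/first 26 > Line 4/first 24 > Line 1/first 22 > Line 9/second 19 > Line 4/second 13 > Line 10/second 12 > Line 15/first 11 > Line 1/second 7 > Line 15/second 2.
Line 9/first (27): +25 → 115 left.
Line 10 first at 26: fill all 50 → 65 left.
Fill Line 4 first block (15 at 24) → 50 left.
Line 1 first at 22: fill all 30 → 20 left.
20 remain; put them into Line 9 second at 19.
Total = 27×25 + 26×50 + 24×15 + 22×30 + 19×20 = 3375.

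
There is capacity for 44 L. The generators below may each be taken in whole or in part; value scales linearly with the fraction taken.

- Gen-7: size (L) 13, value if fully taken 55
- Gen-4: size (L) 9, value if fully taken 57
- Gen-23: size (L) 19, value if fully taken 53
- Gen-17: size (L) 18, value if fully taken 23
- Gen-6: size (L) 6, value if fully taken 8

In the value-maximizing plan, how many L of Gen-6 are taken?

3

Best value per unit of size first: Gen-4 57/9≈6.33, Gen-7 55/13≈4.23, Gen-23 53/19≈2.79, Gen-6 8/6≈1.33, Gen-17 23/18≈1.28.
Take all of Gen-4 (9 L, value 57) → 35 L left.
Take all of Gen-7 (13 L, value 55) → 22 L left.
Gen-23: take in full, 19 L for value 53 → 3 left.
Fill the last 3 L with part of Gen-6: 3/6 of it earns 4.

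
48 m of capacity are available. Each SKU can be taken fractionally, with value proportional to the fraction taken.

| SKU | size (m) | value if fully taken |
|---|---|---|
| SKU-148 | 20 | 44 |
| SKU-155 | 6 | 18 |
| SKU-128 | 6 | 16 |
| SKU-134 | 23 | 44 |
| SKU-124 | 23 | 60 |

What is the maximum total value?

Best value per unit of size first: SKU-155 18/6≈3, SKU-128 16/6≈2.67, SKU-124 60/23≈2.61, SKU-148 44/20≈2.2, SKU-134 44/23≈1.91.
All 6 m of SKU-155 fit (value 18) → 42 remain.
SKU-128: take in full, 6 m for value 16 → 36 left.
Take all of SKU-124 (23 m, value 60) → 13 m left.
13 m left: a 13/20 share of SKU-148 gives 44×13/20 = 28.6.
Total value = 122.6.

122.6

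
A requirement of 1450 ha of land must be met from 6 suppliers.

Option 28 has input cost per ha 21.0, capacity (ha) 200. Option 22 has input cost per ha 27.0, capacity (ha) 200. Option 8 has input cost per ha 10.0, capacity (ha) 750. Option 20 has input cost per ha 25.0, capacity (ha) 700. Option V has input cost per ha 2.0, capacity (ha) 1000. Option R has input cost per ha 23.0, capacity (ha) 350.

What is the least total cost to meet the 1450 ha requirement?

Fill from the cheapest supplier first.
Take 1000 from Option V at 2.0 ; need 450 more.
Take 450 from Option 8 at 10.0 to finish.
Option 28, Option R, Option 20, Option 22: unused.
Cost = 1000×2.0 + 450×10.0 = 6500.

6500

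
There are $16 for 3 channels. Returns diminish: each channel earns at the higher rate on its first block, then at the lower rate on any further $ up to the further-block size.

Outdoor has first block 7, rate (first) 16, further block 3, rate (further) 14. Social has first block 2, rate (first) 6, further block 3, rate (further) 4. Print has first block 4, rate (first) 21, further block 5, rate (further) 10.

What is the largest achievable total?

Rank every tier by rate: Print/T1 21 > Outdoor/T1 16 > Outdoor/T2 14 > Print/T2 10 > Social/T1 6 > Social/T2 4.
Fill Print T1 block (4 at 21) ; 12 left.
Outdoor/T1 (16): +7 ; 5 left.
Outdoor/T2 (14): +3 ; 2 left.
Print T2 at 10: only 2 left, fill 2.
Total = 21×4 + 16×7 + 14×3 + 10×2 = 258.

258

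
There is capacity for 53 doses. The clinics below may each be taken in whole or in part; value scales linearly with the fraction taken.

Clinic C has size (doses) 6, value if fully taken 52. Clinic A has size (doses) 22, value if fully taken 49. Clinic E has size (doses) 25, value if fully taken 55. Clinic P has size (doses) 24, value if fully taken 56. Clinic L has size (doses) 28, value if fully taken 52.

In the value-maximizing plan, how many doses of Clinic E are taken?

1

Best value per unit of size first: Clinic C 52/6≈8.67, Clinic P 56/24≈2.33, Clinic A 49/22≈2.23, Clinic E 55/25≈2.2, Clinic L 52/28≈1.86.
Take all of Clinic C (6 doses, value 52) → 47 doses left.
Take all of Clinic P (24 doses, value 56) → 23 doses left.
Take all of Clinic A (22 doses, value 49) → 1 doses left.
1 doses left: a 1/25 share of Clinic E gives 55×1/25 = 2.2.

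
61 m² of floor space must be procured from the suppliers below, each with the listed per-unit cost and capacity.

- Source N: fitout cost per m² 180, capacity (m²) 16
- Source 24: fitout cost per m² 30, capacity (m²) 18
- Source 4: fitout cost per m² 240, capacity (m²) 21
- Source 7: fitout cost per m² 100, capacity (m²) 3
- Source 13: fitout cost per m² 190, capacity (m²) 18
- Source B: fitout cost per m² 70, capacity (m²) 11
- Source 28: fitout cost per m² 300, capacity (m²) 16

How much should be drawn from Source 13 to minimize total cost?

13

Fill from the cheapest supplier first.
Source 24 (30): use full 18 ; 43 m² to go.
Take 11 from Source B at 70 ; need 32 more.
Take 3 from Source 7 at 100 ; need 29 more.
Take 16 from Source N at 180 ; need 13 more.
Source 13 (190): take the remaining 13 ; done.
Source 4, Source 28: unused.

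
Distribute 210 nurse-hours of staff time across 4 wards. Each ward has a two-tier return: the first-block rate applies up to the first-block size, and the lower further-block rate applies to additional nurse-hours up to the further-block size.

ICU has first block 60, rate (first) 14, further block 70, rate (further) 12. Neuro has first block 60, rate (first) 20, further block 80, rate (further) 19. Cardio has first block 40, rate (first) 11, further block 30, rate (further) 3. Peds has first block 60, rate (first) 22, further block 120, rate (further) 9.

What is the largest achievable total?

4180

Treat each block as its own option and order by rate: Peds/T1 22 > Neuro/T1 20 > Neuro/T2 19 > ICU/T1 14 > ICU/T2 12 > Cardio/T1 11 > Peds/T2 9 > Cardio/T2 3.
Peds T1 at 22: fill all 60 ; 150 left.
Fill Neuro T1 block (60 at 20) ; 90 left.
Fill Neuro T2 block (80 at 19) ; 10 left.
10 remain; put them into ICU T1 at 14.
Total = 22×60 + 20×60 + 19×80 + 14×10 = 4180.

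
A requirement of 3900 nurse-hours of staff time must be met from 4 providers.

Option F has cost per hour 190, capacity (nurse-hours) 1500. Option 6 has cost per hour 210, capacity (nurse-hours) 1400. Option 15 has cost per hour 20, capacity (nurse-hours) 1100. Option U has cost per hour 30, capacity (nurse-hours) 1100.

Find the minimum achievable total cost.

382000

Fill from the cheapest provider first.
Take 1100 from Option 15 at 20 — need 2800 more.
Option U (30): use full 1100 — 1700 nurse-hours to go.
Option F (190): use full 1500 — 200 nurse-hours to go.
Option 6 at 210: take 200 of its 1400 — requirement met.
Cost = 1100×20 + 1100×30 + 1500×190 + 200×210 = 382000.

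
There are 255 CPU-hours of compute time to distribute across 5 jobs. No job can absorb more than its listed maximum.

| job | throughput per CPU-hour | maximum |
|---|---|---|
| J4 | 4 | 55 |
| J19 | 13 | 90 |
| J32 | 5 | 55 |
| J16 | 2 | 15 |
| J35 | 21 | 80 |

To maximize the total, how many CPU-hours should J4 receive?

30

Rank by throughput per CPU-hour: J35 21 > J19 13 > J32 5 > J4 4 > J16 2.
J35: +80 to 80 (cap) ; 175 left.
J19: +90 to 90 (cap) ; 85 left.
Give J32 55 to hit its cap of 55 ; 30 left.
Only 30 left; J4 takes them to reach 30.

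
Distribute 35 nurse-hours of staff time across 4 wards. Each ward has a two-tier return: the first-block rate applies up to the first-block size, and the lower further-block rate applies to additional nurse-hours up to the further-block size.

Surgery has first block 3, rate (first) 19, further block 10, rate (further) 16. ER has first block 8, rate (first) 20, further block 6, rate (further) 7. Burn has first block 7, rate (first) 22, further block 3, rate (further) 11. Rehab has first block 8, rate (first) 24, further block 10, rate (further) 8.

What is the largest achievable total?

Treat each block as its own option and order by rate: Rehab/first 24 > Burn/first 22 > ER/first 20 > Surgery/first 19 > Surgery/second 16 > Burn/second 11 > Rehab/second 8 > ER/second 7.
Rehab first at 24: fill all 8 — 27 left.
Burn first at 22: fill all 7 — 20 left.
ER first at 20: fill all 8 — 12 left.
Surgery/first (19): +3 — 9 left.
Surgery second at 16: only 9 left, fill 9.
Total = 24×8 + 22×7 + 20×8 + 19×3 + 16×9 = 707.

707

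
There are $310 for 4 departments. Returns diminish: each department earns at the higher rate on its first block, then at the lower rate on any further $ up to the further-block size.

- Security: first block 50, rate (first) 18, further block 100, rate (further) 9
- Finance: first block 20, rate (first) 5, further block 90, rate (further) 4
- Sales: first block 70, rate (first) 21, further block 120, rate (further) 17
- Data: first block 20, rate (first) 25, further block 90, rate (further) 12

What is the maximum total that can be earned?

5510

Treat each block as its own option and order by rate: Data/first 25 > Sales/first 21 > Security/first 18 > Sales/second 17 > Data/second 12 > Security/second 9 > Finance/first 5 > Finance/second 4.
Fill Data first block (20 at 25) — 290 left.
Fill Sales first block (70 at 21) — 220 left.
Fill Security first block (50 at 18) — 170 left.
Sales second at 17: fill all 120 — 50 left.
50 remain; put them into Data second at 12.
Total = 25×20 + 21×70 + 18×50 + 17×120 + 12×50 = 5510.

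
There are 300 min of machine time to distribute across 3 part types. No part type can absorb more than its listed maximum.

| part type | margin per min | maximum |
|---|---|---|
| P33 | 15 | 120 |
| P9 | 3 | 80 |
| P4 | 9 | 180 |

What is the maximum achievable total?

Order the part types by margin per min: P33 15 > P4 9 > P9 3.
P33: +120 to 120 (cap) ; 180 left.
P4: +180 to 180 (cap) ; 0 left.
Total = 15×120 + 9×180 = 3420.

3420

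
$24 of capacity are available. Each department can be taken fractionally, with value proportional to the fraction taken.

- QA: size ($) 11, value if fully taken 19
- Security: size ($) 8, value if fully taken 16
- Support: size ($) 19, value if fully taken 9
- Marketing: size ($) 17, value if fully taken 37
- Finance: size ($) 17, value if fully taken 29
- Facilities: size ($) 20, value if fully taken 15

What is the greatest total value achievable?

51

Rank by value-to-size ratio: Marketing 37/17≈2.18, Security 16/8≈2, QA 19/11≈1.73, Finance 29/17≈1.71, Facilities 15/20≈0.75, Support 9/19≈0.474.
Take all of Marketing (17 $, value 37) — 7 $ left.
Fill the last 7 $ with part of Security: 7/8 of it earns 14.
Total value = 51.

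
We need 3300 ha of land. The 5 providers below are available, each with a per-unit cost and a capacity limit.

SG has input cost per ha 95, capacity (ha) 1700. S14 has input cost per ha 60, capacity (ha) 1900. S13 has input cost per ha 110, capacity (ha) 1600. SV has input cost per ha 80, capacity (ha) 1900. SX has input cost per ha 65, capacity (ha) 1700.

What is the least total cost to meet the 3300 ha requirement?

205000

Fill from the cheapest provider first.
Take 1900 from S14 at 60 — need 1400 more.
Take 1400 from SX at 65 to finish.
SV, SG, S13: unused.
Cost = 1900×60 + 1400×65 = 205000.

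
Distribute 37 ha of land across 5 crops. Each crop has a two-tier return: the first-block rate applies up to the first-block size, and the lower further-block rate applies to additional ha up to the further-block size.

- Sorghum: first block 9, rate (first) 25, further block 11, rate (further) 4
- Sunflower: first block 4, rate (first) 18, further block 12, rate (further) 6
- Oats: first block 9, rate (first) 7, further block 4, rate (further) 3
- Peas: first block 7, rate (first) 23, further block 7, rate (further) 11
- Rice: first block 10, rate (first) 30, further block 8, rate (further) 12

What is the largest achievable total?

Order all 10 blocks by rate: Rice/first 30 > Sorghum/first 25 > Peas/first 23 > Sunflower/first 18 > Rice/second 12 > Peas/second 11 > Oats/first 7 > Sunflower/second 6 > Sorghum/second 4 > Oats/second 3.
Fill Rice first block (10 at 30) ; 27 left.
Sorghum first at 25: fill all 9 ; 18 left.
Fill Peas first block (7 at 23) ; 11 left.
Fill Sunflower first block (4 at 18) ; 7 left.
Rice second at 12: only 7 left, fill 7.
Total = 30×10 + 25×9 + 23×7 + 18×4 + 12×7 = 842.

842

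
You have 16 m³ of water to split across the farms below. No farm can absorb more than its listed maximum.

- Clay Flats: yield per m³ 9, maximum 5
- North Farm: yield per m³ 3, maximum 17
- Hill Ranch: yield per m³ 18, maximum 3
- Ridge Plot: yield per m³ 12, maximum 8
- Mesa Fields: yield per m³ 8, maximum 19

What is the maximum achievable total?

195

Order the farms by yield per m³: Hill Ranch 18 > Ridge Plot 12 > Clay Flats 9 > Mesa Fields 8 > North Farm 3.
Hill Ranch takes 3 to reach its cap of 3 — 13 left.
Ridge Plot: +8 to 8 (cap) — 5 left.
Give Clay Flats 5 to hit its cap of 5 — 0 left.
Total = 9×5 + 18×3 + 12×8 = 195.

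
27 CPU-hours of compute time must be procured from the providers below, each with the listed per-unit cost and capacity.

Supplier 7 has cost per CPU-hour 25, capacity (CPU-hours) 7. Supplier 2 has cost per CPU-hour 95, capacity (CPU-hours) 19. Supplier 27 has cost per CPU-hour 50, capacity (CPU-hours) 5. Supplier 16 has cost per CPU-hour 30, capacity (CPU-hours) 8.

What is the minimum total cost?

1330

Fill from the cheapest provider first.
Supplier 7 at 25: take all 7 CPU-hours → 20 still needed.
Take 8 from Supplier 16 at 30 → need 12 more.
Supplier 27 at 50: take all 5 CPU-hours → 7 still needed.
Supplier 2 (95): take the remaining 7 → done.
Cost = 7×25 + 8×30 + 5×50 + 7×95 = 1330.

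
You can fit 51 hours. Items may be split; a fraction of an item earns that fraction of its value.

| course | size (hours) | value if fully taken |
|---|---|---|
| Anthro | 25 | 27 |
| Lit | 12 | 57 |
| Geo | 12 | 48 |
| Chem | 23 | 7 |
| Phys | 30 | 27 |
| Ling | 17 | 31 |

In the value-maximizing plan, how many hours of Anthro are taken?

Best value per unit of size first: Lit 57/12≈4.75, Geo 48/12≈4, Ling 31/17≈1.82, Anthro 27/25≈1.08, Phys 27/30≈0.9, Chem 7/23≈0.304.
Take all of Lit (12 hours, value 57) → 39 hours left.
All 12 hours of Geo fit (value 48) → 27 remain.
Ling: take in full, 17 hours for value 31 → 10 left.
Fill the last 10 hours with part of Anthro: 10/25 of it earns 10.8.

10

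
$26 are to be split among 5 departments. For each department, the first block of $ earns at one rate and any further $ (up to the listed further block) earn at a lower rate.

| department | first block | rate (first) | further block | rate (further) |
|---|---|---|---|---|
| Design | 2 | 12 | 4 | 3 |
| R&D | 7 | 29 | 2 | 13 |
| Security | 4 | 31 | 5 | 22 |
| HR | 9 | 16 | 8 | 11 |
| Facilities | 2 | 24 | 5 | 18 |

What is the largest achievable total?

Treat each block as its own option and order by rate: Security/first 31 > R&D/first 29 > Facilities/first 24 > Security/second 22 > Facilities/second 18 > HR/first 16 > R&D/second 13 > Design/first 12 > HR/second 11 > Design/second 3.
Fill Security first block (4 at 31) — 22 left.
R&D first at 29: fill all 7 — 15 left.
Facilities first at 24: fill all 2 — 13 left.
Security second at 22: fill all 5 — 8 left.
Facilities/second (18): +5 — 3 left.
3 remain; put them into HR first at 16.
Total = 31×4 + 29×7 + 24×2 + 22×5 + 18×5 + 16×3 = 623.

623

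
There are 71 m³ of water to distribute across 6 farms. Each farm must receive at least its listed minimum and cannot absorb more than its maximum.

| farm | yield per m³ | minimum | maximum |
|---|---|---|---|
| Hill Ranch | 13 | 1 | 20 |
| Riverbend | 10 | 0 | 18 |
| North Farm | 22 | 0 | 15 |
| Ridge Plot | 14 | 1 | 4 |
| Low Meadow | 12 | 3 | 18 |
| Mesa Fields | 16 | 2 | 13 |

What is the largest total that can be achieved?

Meeting every minimum uses 1+0+0+1+3+2 = 7 m³, leaving 64.
Highest yield per m³ first: North Farm 22 > Mesa Fields 16 > Ridge Plot 14 > Hill Ranch 13 > Low Meadow 12 > Riverbend 10.
Give North Farm 15 more to hit its cap of 15 — 49 left.
Give Mesa Fields 11 more to hit its cap of 13 — 38 left.
Give Ridge Plot 3 more to hit its cap of 4 — 35 left.
Hill Ranch: +19 to 20 (cap) — 16 left.
Low Meadow takes 15 more to reach its cap of 18 — 1 left.
Riverbend has room for 18 more but only 1 remain, so it gets 1.
Total = 13×20 + 10×1 + 22×15 + 14×4 + 12×18 + 16×13 = 1080.

1080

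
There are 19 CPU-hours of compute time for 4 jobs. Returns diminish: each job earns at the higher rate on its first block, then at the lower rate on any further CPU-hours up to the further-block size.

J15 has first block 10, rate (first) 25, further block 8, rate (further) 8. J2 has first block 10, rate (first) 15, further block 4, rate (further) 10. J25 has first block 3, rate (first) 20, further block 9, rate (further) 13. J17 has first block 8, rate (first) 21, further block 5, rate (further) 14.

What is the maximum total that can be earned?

Treat each block as its own option and order by rate: J15/tier1 25 > J17/tier1 21 > J25/tier1 20 > J2/tier1 15 > J17/tier2 14 > J25/tier2 13 > J2/tier2 10 > J15/tier2 8.
Fill J15 tier1 block (10 at 25) — 9 left.
Fill J17 tier1 block (8 at 21) — 1 left.
1 remain; put them into J25 tier1 at 20.
Total = 25×10 + 21×8 + 20×1 = 438.

438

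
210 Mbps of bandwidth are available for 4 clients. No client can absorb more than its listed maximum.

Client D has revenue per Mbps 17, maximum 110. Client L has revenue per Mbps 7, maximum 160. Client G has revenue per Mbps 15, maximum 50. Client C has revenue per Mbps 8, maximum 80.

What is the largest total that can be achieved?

3020

Rank by revenue per Mbps: Client D 17 > Client G 15 > Client C 8 > Client L 7.
Client D: +110 to 110 (cap) — 100 left.
Client G takes 50 to reach its cap of 50 — 50 left.
Client C has room for 80 but only 50 remain, so it gets 50.
Total = 17×110 + 15×50 + 8×50 = 3020.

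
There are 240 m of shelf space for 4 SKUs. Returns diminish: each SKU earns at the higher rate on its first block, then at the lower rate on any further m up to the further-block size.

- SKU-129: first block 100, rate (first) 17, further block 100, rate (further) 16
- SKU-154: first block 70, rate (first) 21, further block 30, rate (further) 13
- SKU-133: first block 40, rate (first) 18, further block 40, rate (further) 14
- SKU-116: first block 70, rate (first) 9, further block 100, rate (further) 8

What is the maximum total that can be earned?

4370

Order all 8 blocks by rate: SKU-154/T1 21 > SKU-133/T1 18 > SKU-129/T1 17 > SKU-129/T2 16 > SKU-133/T2 14 > SKU-154/T2 13 > SKU-116/T1 9 > SKU-116/T2 8.
SKU-154 T1 at 21: fill all 70 — 170 left.
SKU-133 T1 at 18: fill all 40 — 130 left.
SKU-129 T1 at 17: fill all 100 — 30 left.
SKU-129 T2 at 16: only 30 left, fill 30.
Total = 21×70 + 18×40 + 17×100 + 16×30 = 4370.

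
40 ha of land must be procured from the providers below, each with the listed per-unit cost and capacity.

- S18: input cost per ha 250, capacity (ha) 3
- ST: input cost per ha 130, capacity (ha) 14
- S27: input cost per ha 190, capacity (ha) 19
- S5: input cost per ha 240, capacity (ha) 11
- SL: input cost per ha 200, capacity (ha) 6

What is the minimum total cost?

6870

Cheapest first:
ST (130): use full 14 → 26 ha to go.
Take 19 from S27 at 190 → need 7 more.
SL (200): use full 6 → 1 ha to go.
S5 (240): take the remaining 1 → done.
S18: unused.
Cost = 14×130 + 19×190 + 6×200 + 1×240 = 6870.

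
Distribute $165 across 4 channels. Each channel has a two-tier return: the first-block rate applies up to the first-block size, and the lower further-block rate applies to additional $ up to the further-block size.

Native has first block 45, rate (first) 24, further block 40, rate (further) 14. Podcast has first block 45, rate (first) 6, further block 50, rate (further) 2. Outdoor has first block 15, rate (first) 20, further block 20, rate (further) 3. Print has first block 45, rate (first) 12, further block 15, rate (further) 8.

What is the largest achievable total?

2630

Treat each block as its own option and order by rate: Native/tier1 24 > Outdoor/tier1 20 > Native/tier2 14 > Print/tier1 12 > Print/tier2 8 > Podcast/tier1 6 > Outdoor/tier2 3 > Podcast/tier2 2.
Fill Native tier1 block (45 at 24) — 120 left.
Outdoor/tier1 (20): +15 — 105 left.
Native tier2 at 14: fill all 40 — 65 left.
Fill Print tier1 block (45 at 12) — 20 left.
Print/tier2 (8): +15 — 5 left.
5 remain; put them into Podcast tier1 at 6.
Total = 24×45 + 20×15 + 14×40 + 12×45 + 8×15 + 6×5 = 2630.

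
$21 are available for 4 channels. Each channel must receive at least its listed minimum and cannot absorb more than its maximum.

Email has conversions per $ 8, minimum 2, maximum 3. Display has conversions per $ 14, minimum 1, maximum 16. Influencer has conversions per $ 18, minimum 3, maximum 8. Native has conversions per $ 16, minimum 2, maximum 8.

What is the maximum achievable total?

Meeting every minimum uses 2+1+3+2 = 8 $, leaving 13.
Order the channels by conversions per $: Influencer 18 > Native 16 > Display 14 > Email 8.
Influencer: +5 to 8 (cap) ; 8 left.
Native takes 6 more to reach its cap of 8 ; 2 left.
Display: +2 (room for 15) → 3. Pool exhausted.
Total = 8×2 + 14×3 + 18×8 + 16×8 = 330.

330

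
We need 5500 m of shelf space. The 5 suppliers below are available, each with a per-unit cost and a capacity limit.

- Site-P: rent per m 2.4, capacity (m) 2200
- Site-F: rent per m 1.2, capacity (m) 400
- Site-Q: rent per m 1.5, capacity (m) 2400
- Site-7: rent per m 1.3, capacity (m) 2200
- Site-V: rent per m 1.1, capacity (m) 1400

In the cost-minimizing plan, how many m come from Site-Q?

Use suppliers in increasing cost order.
Take 1400 from Site-V at 1.1 — need 4100 more.
Site-F (1.2): use full 400 — 3700 m to go.
Site-7 (1.3): use full 2200 — 1500 m to go.
Site-Q at 1.5: take 1500 of its 2400 — requirement met.
Site-P: unused.

1500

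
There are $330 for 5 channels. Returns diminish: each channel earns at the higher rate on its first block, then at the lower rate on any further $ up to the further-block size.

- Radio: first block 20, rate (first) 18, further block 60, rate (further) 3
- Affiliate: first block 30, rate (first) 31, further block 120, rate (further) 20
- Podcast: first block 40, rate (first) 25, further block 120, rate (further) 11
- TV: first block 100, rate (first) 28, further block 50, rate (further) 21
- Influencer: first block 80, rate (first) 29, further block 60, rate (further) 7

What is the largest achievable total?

Treat each block as its own option and order by rate: Affiliate/tier1 31 > Influencer/tier1 29 > TV/tier1 28 > Podcast/tier1 25 > TV/tier2 21 > Affiliate/tier2 20 > Radio/tier1 18 > Podcast/tier2 11 > Influencer/tier2 7 > Radio/tier2 3.
Affiliate/tier1 (31): +30 — 300 left.
Fill Influencer tier1 block (80 at 29) — 220 left.
Fill TV tier1 block (100 at 28) — 120 left.
Podcast/tier1 (25): +40 — 80 left.
Fill TV tier2 block (50 at 21) — 30 left.
Affiliate tier2 at 20: only 30 left, fill 30.
Total = 31×30 + 29×80 + 28×100 + 25×40 + 21×50 + 20×30 = 8700.

8700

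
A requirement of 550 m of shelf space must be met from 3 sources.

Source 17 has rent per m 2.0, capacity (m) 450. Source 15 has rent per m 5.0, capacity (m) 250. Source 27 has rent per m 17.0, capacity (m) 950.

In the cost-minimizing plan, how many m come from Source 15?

Fill from the cheapest source first.
Source 17 at 2.0: take all 450 m ; 100 still needed.
Source 15 (5.0): take the remaining 100 ; done.
Source 27: unused.

100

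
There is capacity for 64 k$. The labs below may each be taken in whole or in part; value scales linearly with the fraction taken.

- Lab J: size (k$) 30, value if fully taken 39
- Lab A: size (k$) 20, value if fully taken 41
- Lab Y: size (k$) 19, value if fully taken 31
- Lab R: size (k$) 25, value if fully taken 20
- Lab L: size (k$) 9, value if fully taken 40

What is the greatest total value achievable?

132.8

Rank by value-to-size ratio: Lab L 40/9≈4.44, Lab A 41/20≈2.05, Lab Y 31/19≈1.63, Lab J 39/30≈1.3, Lab R 20/25≈0.8.
Lab L: take in full, 9 k$ for value 40 ; 55 left.
Take all of Lab A (20 k$, value 41) ; 35 k$ left.
Take all of Lab Y (19 k$, value 31) ; 16 k$ left.
16 k$ left: a 16/30 share of Lab J gives 39×16/30 = 20.8.
Total value = 132.8.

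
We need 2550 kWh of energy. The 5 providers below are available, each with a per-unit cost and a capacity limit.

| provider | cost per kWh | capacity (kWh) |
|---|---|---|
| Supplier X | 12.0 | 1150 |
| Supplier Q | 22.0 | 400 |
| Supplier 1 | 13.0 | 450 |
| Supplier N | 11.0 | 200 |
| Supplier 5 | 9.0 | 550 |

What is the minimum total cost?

Cheapest first:
Take 550 from Supplier 5 at 9.0 — need 2000 more.
Supplier N at 11.0: take all 200 kWh — 1800 still needed.
Supplier X at 12.0: take all 1150 kWh — 650 still needed.
Supplier 1 at 13.0: take all 450 kWh — 200 still needed.
Take 200 from Supplier Q at 22.0 to finish.
Cost = 550×9.0 + 200×11.0 + 1150×12.0 + 450×13.0 + 200×22.0 = 31200.

31200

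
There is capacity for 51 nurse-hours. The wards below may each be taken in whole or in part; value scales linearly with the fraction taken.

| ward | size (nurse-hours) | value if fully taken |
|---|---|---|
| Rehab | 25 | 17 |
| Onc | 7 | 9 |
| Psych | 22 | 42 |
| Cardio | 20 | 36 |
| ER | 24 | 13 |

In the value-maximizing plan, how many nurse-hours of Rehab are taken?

2

Rank by value-to-size ratio: Psych 42/22≈1.91, Cardio 36/20≈1.8, Onc 9/7≈1.29, Rehab 17/25≈0.68, ER 13/24≈0.542.
Psych: take in full, 22 nurse-hours for value 42 — 29 left.
All 20 nurse-hours of Cardio fit (value 36) — 9 remain.
Take all of Onc (7 nurse-hours, value 9) — 2 nurse-hours left.
Fill the last 2 nurse-hours with part of Rehab: 2/25 of it earns 1.36.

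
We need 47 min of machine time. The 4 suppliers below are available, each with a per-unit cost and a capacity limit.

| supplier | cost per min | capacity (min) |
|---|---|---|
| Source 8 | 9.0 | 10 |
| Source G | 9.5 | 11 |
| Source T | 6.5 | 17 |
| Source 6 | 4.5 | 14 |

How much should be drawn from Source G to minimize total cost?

Cheapest first:
Take 14 from Source 6 at 4.5 ; need 33 more.
Source T (6.5): use full 17 ; 16 min to go.
Take 10 from Source 8 at 9.0 ; need 6 more.
Take 6 from Source G at 9.5 to finish.

6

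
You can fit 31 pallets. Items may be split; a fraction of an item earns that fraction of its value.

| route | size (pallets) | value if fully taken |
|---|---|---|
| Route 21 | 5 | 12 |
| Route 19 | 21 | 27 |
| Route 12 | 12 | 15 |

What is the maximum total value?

45.25

Rank by value-to-size ratio: Route 21 12/5≈2.4, Route 19 27/21≈1.29, Route 12 15/12≈1.25.
Route 21: take in full, 5 pallets for value 12 — 26 left.
Take all of Route 19 (21 pallets, value 27) — 5 pallets left.
Fill the last 5 pallets with part of Route 12: 5/12 of it earns 6.25.
Total value = 45.25.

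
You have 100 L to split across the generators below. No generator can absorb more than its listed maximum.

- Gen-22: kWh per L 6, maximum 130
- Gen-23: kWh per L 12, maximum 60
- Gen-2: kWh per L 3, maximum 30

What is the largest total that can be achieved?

960

Highest kWh per L first: Gen-23 12 > Gen-22 6 > Gen-2 3.
Gen-23 takes 60 to reach its cap of 60 → 40 left.
Gen-22: +40 (room for 130) → 40. Pool exhausted.
Total = 6×40 + 12×60 = 960.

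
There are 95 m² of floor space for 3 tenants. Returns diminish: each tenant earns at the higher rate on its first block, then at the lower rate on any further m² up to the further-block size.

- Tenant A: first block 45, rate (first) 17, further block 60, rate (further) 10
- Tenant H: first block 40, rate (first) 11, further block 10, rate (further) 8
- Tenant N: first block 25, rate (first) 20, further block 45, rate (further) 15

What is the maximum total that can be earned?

Rank every tier by rate: Tenant N/first 20 > Tenant A/first 17 > Tenant N/second 15 > Tenant H/first 11 > Tenant A/second 10 > Tenant H/second 8.
Fill Tenant N first block (25 at 20) ; 70 left.
Tenant A first at 17: fill all 45 ; 25 left.
Tenant N/second: +25 of 45 at 15; pool empty.
Total = 20×25 + 17×45 + 15×25 = 1640.

1640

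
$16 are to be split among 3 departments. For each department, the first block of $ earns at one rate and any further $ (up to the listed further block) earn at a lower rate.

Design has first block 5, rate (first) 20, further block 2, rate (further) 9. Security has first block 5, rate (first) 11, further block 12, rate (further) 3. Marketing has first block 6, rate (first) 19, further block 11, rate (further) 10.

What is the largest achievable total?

269

Treat each block as its own option and order by rate: Design/tier1 20 > Marketing/tier1 19 > Security/tier1 11 > Marketing/tier2 10 > Design/tier2 9 > Security/tier2 3.
Fill Design tier1 block (5 at 20) → 11 left.
Marketing/tier1 (19): +6 → 5 left.
Security tier1 at 11: fill all 5 → 0 left.
Total = 20×5 + 19×6 + 11×5 = 269.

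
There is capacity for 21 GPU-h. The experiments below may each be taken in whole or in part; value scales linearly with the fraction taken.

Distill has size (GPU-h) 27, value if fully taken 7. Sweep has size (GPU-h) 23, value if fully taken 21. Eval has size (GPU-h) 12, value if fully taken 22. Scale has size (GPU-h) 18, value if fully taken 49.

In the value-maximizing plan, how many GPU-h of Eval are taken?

3

Sort by value density: Scale 49/18≈2.72, Eval 22/12≈1.83, Sweep 21/23≈0.913, Distill 7/27≈0.259.
Take all of Scale (18 GPU-h, value 49) — 3 GPU-h left.
Fill the last 3 GPU-h with part of Eval: 3/12 of it earns 5.5.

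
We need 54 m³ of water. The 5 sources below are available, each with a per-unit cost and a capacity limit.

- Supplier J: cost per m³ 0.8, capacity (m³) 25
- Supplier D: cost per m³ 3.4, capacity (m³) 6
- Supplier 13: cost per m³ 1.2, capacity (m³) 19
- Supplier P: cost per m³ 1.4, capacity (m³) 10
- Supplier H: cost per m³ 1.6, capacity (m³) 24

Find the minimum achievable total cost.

Fill from the cheapest source first.
Take 25 from Supplier J at 0.8 ; need 29 more.
Supplier 13 at 1.2: take all 19 m³ ; 10 still needed.
Take 10 from Supplier P at 1.4 ; need 0 more.
Supplier H, Supplier D: unused.
Cost = 25×0.8 + 19×1.2 + 10×1.4 = 56.8.

56.8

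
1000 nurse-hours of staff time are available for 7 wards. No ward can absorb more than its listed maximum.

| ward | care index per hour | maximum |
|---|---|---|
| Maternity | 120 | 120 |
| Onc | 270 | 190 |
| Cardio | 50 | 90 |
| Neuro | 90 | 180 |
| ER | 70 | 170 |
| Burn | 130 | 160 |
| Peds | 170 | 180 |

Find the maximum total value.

Highest care index per hour first: Onc 270 > Peds 170 > Burn 130 > Maternity 120 > Neuro 90 > ER 70 > Cardio 50.
Onc: +190 to 190 (cap) → 810 left.
Give Peds 180 to hit its cap of 180 → 630 left.
Burn: +160 to 160 (cap) → 470 left.
Give Maternity 120 to hit its cap of 120 → 350 left.
Give Neuro 180 to hit its cap of 180 → 170 left.
ER: +170 to 170 (cap) → 0 left.
Total = 120×120 + 270×190 + 90×180 + 70×170 + 130×160 + 170×180 = 145200.

145200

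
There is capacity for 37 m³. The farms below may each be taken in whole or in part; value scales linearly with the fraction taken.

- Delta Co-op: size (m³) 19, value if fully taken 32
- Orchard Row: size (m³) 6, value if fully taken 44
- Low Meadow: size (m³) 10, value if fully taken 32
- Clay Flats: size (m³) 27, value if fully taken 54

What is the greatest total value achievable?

118

Sort by value density: Orchard Row 44/6≈7.33, Low Meadow 32/10≈3.2, Clay Flats 54/27≈2, Delta Co-op 32/19≈1.68.
Take all of Orchard Row (6 m³, value 44) ; 31 m³ left.
Low Meadow: take in full, 10 m³ for value 32 ; 21 left.
21 m³ left: a 21/27 share of Clay Flats gives 54×21/27 = 42.
Total value = 118.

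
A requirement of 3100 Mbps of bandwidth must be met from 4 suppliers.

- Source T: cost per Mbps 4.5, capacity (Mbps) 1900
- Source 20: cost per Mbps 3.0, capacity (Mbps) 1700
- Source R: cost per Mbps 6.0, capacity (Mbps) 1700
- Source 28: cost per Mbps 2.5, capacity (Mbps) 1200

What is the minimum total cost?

Use suppliers in increasing cost order.
Source 28 at 2.5: take all 1200 Mbps — 1900 still needed.
Take 1700 from Source 20 at 3.0 — need 200 more.
Take 200 from Source T at 4.5 to finish.
Source R: unused.
Cost = 1200×2.5 + 1700×3.0 + 200×4.5 = 9000.

9000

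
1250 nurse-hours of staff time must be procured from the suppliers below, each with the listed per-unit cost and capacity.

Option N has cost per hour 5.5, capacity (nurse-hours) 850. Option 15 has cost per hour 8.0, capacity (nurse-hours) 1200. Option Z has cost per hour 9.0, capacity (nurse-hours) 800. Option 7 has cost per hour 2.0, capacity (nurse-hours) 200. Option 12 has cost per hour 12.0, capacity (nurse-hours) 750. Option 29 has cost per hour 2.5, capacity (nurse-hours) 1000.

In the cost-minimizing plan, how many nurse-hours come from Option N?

50

Cheapest first:
Option 7 (2.0): use full 200 — 1050 nurse-hours to go.
Take 1000 from Option 29 at 2.5 — need 50 more.
Take 50 from Option N at 5.5 to finish.
Option 15, Option Z, Option 12: unused.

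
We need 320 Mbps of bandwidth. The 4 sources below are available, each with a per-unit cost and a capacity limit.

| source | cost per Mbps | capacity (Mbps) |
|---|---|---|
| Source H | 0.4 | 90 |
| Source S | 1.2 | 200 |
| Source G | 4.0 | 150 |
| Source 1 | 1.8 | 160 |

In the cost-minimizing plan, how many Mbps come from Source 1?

Cheapest first:
Source H at 0.4: take all 90 Mbps → 230 still needed.
Take 200 from Source S at 1.2 → need 30 more.
Take 30 from Source 1 at 1.8 to finish.
Source G: unused.

30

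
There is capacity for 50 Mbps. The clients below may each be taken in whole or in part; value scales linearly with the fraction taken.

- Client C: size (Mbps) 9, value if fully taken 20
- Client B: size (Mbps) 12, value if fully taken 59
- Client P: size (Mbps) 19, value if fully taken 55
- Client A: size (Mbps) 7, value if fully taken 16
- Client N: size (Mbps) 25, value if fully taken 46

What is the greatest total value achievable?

Rank by value-to-size ratio: Client B 59/12≈4.92, Client P 55/19≈2.89, Client A 16/7≈2.29, Client C 20/9≈2.22, Client N 46/25≈1.84.
Take all of Client B (12 Mbps, value 59) — 38 Mbps left.
Take all of Client P (19 Mbps, value 55) — 19 Mbps left.
Take all of Client A (7 Mbps, value 16) — 12 Mbps left.
All 9 Mbps of Client C fit (value 20) — 3 remain.
Only 3 Mbps remain; take 3/25 of Client N for value 46×3/25 = 5.52.
Total value = 155.52.

155.52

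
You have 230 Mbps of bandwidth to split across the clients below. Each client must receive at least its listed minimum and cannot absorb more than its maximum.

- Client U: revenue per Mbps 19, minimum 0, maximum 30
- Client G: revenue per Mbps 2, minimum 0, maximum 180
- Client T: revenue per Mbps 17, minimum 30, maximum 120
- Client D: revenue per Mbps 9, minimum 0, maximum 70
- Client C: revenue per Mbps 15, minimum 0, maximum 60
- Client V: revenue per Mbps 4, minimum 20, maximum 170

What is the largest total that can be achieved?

Meeting every minimum uses 0+0+30+0+0+20 = 50 Mbps, leaving 180.
Highest revenue per Mbps first: Client U 19 > Client T 17 > Client C 15 > Client D 9 > Client V 4 > Client G 2.
Give Client U 30 more to hit its cap of 30 → 150 left.
Give Client T 90 more to hit its cap of 120 → 60 left.
Client C takes 60 more to reach its cap of 60 → 0 left.
Total = 19×30 + 17×120 + 15×60 + 4×20 = 3590.

3590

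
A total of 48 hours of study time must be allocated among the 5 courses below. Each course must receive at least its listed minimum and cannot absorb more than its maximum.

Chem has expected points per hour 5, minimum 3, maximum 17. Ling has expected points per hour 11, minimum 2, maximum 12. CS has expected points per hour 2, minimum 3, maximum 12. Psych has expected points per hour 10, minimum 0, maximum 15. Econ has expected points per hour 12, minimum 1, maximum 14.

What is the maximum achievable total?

476

Meeting every minimum uses 3+2+3+0+1 = 9 hours, leaving 39.
Rank by expected points per hour: Econ 12 > Ling 11 > Psych 10 > Chem 5 > CS 2.
Econ: +13 to 14 (cap) — 26 left.
Give Ling 10 more to hit its cap of 12 — 16 left.
Give Psych 15 more to hit its cap of 15 — 1 left.
Chem: +1 (room for 14) → 4. Pool exhausted.
Total = 5×4 + 11×12 + 2×3 + 10×15 + 12×14 = 476.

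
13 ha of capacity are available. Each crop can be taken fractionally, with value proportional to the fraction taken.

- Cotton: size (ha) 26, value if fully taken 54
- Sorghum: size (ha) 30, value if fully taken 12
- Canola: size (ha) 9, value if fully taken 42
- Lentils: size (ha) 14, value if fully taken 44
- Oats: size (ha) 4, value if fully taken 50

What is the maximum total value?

Rank by value-to-size ratio: Oats 50/4≈12.5, Canola 42/9≈4.67, Lentils 44/14≈3.14, Cotton 54/26≈2.08, Sorghum 12/30≈0.4.
Take all of Oats (4 ha, value 50) → 9 ha left.
Take all of Canola (9 ha, value 42) → 0 ha left.
Total value = 92.

92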